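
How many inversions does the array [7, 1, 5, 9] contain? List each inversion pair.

Finding inversions in [7, 1, 5, 9]:

(0, 1): arr[0]=7 > arr[1]=1
(0, 2): arr[0]=7 > arr[2]=5

Total inversions: 2

The array has 2 inversion(s): (0,1), (0,2). Each pair (i,j) satisfies i < j and arr[i] > arr[j].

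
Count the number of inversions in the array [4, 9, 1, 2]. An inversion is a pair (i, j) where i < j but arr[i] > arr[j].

Finding inversions in [4, 9, 1, 2]:

(0, 2): arr[0]=4 > arr[2]=1
(0, 3): arr[0]=4 > arr[3]=2
(1, 2): arr[1]=9 > arr[2]=1
(1, 3): arr[1]=9 > arr[3]=2

Total inversions: 4

The array has 4 inversion(s): (0,2), (0,3), (1,2), (1,3). Each pair (i,j) satisfies i < j and arr[i] > arr[j].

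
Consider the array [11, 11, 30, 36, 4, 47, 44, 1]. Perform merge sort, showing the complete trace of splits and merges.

Merge sort trace:

Split: [11, 11, 30, 36, 4, 47, 44, 1] -> [11, 11, 30, 36] and [4, 47, 44, 1]
  Split: [11, 11, 30, 36] -> [11, 11] and [30, 36]
    Split: [11, 11] -> [11] and [11]
    Merge: [11] + [11] -> [11, 11]
    Split: [30, 36] -> [30] and [36]
    Merge: [30] + [36] -> [30, 36]
  Merge: [11, 11] + [30, 36] -> [11, 11, 30, 36]
  Split: [4, 47, 44, 1] -> [4, 47] and [44, 1]
    Split: [4, 47] -> [4] and [47]
    Merge: [4] + [47] -> [4, 47]
    Split: [44, 1] -> [44] and [1]
    Merge: [44] + [1] -> [1, 44]
  Merge: [4, 47] + [1, 44] -> [1, 4, 44, 47]
Merge: [11, 11, 30, 36] + [1, 4, 44, 47] -> [1, 4, 11, 11, 30, 36, 44, 47]

Final sorted array: [1, 4, 11, 11, 30, 36, 44, 47]

The merge sort proceeds by recursively splitting the array and merging sorted halves.
After all merges, the sorted array is [1, 4, 11, 11, 30, 36, 44, 47].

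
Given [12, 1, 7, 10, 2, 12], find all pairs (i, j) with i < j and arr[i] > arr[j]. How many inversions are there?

Finding inversions in [12, 1, 7, 10, 2, 12]:

(0, 1): arr[0]=12 > arr[1]=1
(0, 2): arr[0]=12 > arr[2]=7
(0, 3): arr[0]=12 > arr[3]=10
(0, 4): arr[0]=12 > arr[4]=2
(2, 4): arr[2]=7 > arr[4]=2
(3, 4): arr[3]=10 > arr[4]=2

Total inversions: 6

The array has 6 inversion(s): (0,1), (0,2), (0,3), (0,4), (2,4), (3,4). Each pair (i,j) satisfies i < j and arr[i] > arr[j].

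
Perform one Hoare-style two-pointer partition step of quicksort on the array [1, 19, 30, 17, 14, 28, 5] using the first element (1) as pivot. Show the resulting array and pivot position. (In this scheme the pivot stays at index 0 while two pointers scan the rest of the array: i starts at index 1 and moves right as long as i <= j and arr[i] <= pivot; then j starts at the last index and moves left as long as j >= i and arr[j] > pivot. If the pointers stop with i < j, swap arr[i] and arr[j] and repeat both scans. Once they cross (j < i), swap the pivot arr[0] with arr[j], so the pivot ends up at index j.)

Hoare-style two-pointer partition with pivot = 1:

Initial array: [1, 19, 30, 17, 14, 28, 5]

Pointers start at i = 1, j = 6.
i ends at 1, j ends at 0: the pointers have crossed (j < i), so scanning stops.

j = 0, so swapping arr[0] with arr[j] leaves the pivot at position 0: [1, 19, 30, 17, 14, 28, 5]
Pivot position: 0

After partitioning with pivot 1, the array becomes [1, 19, 30, 17, 14, 28, 5]. The pivot is placed at index 0. All elements to the left of the pivot are <= 1, and all elements to the right are > 1.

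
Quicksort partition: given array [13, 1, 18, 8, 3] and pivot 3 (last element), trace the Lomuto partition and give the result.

Lomuto partition with pivot = 3:

Initial array: [13, 1, 18, 8, 3]

arr[0]=13 > 3: no swap
arr[1]=1 <= 3: swap with position 0, array becomes [1, 13, 18, 8, 3]
arr[2]=18 > 3: no swap
arr[3]=8 > 3: no swap

Place pivot at position 1: [1, 3, 18, 8, 13]
Pivot position: 1

After partitioning with pivot 3, the array becomes [1, 3, 18, 8, 13]. The pivot is placed at index 1. All elements to the left of the pivot are <= 3, and all elements to the right are > 3.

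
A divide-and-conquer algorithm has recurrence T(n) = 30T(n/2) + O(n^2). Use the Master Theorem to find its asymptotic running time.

Master Theorem for T(n) = 30T(n/2) + O(n^2):

a = 30, b = 2, c = 2
log_b(a) = log_2(30) = 4.9069

Case 1: c = 2 < log_2(30) = 4.9069
T(n) = O(n^(log_2 30))

For T(n) = 30T(n/2) + O(n^2): log_2(30) = 4.9069. This is Case 1 of the Master Theorem (c < log_b(a), work dominated by leaves), giving O(n^(log_2 30)).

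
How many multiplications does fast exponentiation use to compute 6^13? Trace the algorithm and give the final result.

Computing 6^13 by squaring (build up from 6^1; each line after the first costs one multiplication):

6^1 = 6
6^2 = (6^1)^2 = 6^2 = 36
6^3 = 6 * 6^2 = 6 * 36 = 216
6^6 = (6^3)^2 = 216^2 = 46656
6^12 = (6^6)^2 = 46656^2 = 2176782336
6^13 = 6 * 6^12 = 6 * 2176782336 = 13060694016

Result: 13060694016
Multiplications needed: 5 (5 lines after 6^1)

6^13 = 13060694016. Using exponentiation by squaring, this requires 5 multiplications. The key idea: if the exponent is even, square the half-power; if odd, multiply by the base once.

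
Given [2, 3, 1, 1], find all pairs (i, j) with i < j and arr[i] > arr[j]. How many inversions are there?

Finding inversions in [2, 3, 1, 1]:

(0, 2): arr[0]=2 > arr[2]=1
(0, 3): arr[0]=2 > arr[3]=1
(1, 2): arr[1]=3 > arr[2]=1
(1, 3): arr[1]=3 > arr[3]=1

Total inversions: 4

The array has 4 inversion(s): (0,2), (0,3), (1,2), (1,3). Each pair (i,j) satisfies i < j and arr[i] > arr[j].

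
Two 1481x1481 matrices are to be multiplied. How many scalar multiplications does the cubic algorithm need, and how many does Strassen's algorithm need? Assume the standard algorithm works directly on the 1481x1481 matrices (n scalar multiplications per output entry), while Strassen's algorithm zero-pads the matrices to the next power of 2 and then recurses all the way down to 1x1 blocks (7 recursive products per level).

Matrix multiplication for 1481x1481 matrices:

Strassen's algorithm requires power-of-2 dimensions. Pad 1481x1481 to 2048x2048 (next power of 2).

Standard algorithm: 1481^3 = 3248367641 multiplications
Strassen's algorithm: 7^(log2(2048)) = 7^11 = 1977326743 multiplications
Savings: 3248367641 - 1977326743 = 1271040898 multiplications

Standard: 3248367641 multiplications (1481^3). Strassen: 1977326743 multiplications (7^11, after padding to 2048x2048). Strassen reduces 8 recursive multiplications to 7 at each level.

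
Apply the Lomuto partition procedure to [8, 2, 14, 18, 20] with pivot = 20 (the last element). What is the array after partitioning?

Lomuto partition with pivot = 20:

Initial array: [8, 2, 14, 18, 20]

arr[0]=8 <= 20: swap with position 0, array becomes [8, 2, 14, 18, 20]
arr[1]=2 <= 20: swap with position 1, array becomes [8, 2, 14, 18, 20]
arr[2]=14 <= 20: swap with position 2, array becomes [8, 2, 14, 18, 20]
arr[3]=18 <= 20: swap with position 3, array becomes [8, 2, 14, 18, 20]

Place pivot at position 4: [8, 2, 14, 18, 20]
Pivot position: 4

After partitioning with pivot 20, the array becomes [8, 2, 14, 18, 20]. The pivot is placed at index 4. All elements to the left of the pivot are <= 20, and all elements to the right are > 20.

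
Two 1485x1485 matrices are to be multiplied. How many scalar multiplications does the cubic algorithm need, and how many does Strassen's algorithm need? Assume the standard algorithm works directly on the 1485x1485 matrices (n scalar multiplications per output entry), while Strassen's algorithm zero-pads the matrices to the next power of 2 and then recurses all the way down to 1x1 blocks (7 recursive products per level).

Matrix multiplication for 1485x1485 matrices:

Strassen's algorithm requires power-of-2 dimensions. Pad 1485x1485 to 2048x2048 (next power of 2).

Standard algorithm: 1485^3 = 3274759125 multiplications
Strassen's algorithm: 7^(log2(2048)) = 7^11 = 1977326743 multiplications
Savings: 3274759125 - 1977326743 = 1297432382 multiplications

Standard: 3274759125 multiplications (1485^3). Strassen: 1977326743 multiplications (7^11, after padding to 2048x2048). Strassen reduces 8 recursive multiplications to 7 at each level.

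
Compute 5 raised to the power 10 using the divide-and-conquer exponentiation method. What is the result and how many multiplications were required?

Computing 5^10 by squaring (build up from 5^1; each line after the first costs one multiplication):

5^1 = 5
5^2 = (5^1)^2 = 5^2 = 25
5^4 = (5^2)^2 = 25^2 = 625
5^5 = 5 * 5^4 = 5 * 625 = 3125
5^10 = (5^5)^2 = 3125^2 = 9765625

Result: 9765625
Multiplications needed: 4 (4 lines after 5^1)

5^10 = 9765625. Using exponentiation by squaring, this requires 4 multiplications. The key idea: if the exponent is even, square the half-power; if odd, multiply by the base once.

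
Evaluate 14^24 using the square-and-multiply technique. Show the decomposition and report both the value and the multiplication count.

Computing 14^24 by squaring (build up from 14^1; each line after the first costs one multiplication):

14^1 = 14
14^2 = (14^1)^2 = 14^2 = 196
14^3 = 14 * 14^2 = 14 * 196 = 2744
14^6 = (14^3)^2 = 2744^2 = 7529536
14^12 = (14^6)^2 = 7529536^2 = 56693912375296
14^24 = (14^12)^2 = 56693912375296^2 = 3214199700417740936751087616

Result: 3214199700417740936751087616
Multiplications needed: 5 (5 lines after 14^1)

14^24 = 3214199700417740936751087616. Using exponentiation by squaring, this requires 5 multiplications. The key idea: if the exponent is even, square the half-power; if odd, multiply by the base once.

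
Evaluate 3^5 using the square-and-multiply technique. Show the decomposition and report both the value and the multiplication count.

Computing 3^5 by squaring (build up from 3^1; each line after the first costs one multiplication):

3^1 = 3
3^2 = (3^1)^2 = 3^2 = 9
3^4 = (3^2)^2 = 9^2 = 81
3^5 = 3 * 3^4 = 3 * 81 = 243

Result: 243
Multiplications needed: 3 (3 lines after 3^1)

3^5 = 243. Using exponentiation by squaring, this requires 3 multiplications. The key idea: if the exponent is even, square the half-power; if odd, multiply by the base once.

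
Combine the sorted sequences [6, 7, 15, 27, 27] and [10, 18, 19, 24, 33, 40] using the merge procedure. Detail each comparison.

Merging process:

Compare 6 vs 10: take 6 from left. Merged: [6]
Compare 7 vs 10: take 7 from left. Merged: [6, 7]
Compare 15 vs 10: take 10 from right. Merged: [6, 7, 10]
Compare 15 vs 18: take 15 from left. Merged: [6, 7, 10, 15]
Compare 27 vs 18: take 18 from right. Merged: [6, 7, 10, 15, 18]
Compare 27 vs 19: take 19 from right. Merged: [6, 7, 10, 15, 18, 19]
Compare 27 vs 24: take 24 from right. Merged: [6, 7, 10, 15, 18, 19, 24]
Compare 27 vs 33: take 27 from left. Merged: [6, 7, 10, 15, 18, 19, 24, 27]
Compare 27 vs 33: take 27 from left. Merged: [6, 7, 10, 15, 18, 19, 24, 27, 27]
Append remaining from right: [33, 40]. Merged: [6, 7, 10, 15, 18, 19, 24, 27, 27, 33, 40]

Final merged array: [6, 7, 10, 15, 18, 19, 24, 27, 27, 33, 40]
Total comparisons: 9

The merged array is [6, 7, 10, 15, 18, 19, 24, 27, 27, 33, 40], requiring 9 comparisons. The merge step runs in O(n) time where n is the total number of elements.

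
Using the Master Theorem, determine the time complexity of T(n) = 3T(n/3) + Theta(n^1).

Master Theorem for T(n) = 3T(n/3) + O(n^1):

a = 3, b = 3, c = 1
log_b(a) = log_3(3) = 1.0000

Case 2: c = 1 = log_3(3) = 1.0000
T(n) = O(n^1 log n) = O(n log n)

For T(n) = 3T(n/3) + O(n^1): log_3(3) = 1.0000. This is Case 2 of the Master Theorem (c = log_b(a), equal work at all levels), giving O(n log n).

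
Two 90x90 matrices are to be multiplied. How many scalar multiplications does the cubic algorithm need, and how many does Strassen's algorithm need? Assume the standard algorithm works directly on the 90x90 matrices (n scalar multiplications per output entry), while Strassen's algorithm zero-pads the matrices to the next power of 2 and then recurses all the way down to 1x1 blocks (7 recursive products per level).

Matrix multiplication for 90x90 matrices:

Strassen's algorithm requires power-of-2 dimensions. Pad 90x90 to 128x128 (next power of 2).

Standard algorithm: 90^3 = 729000 multiplications
Strassen's algorithm: 7^(log2(128)) = 7^7 = 823543 multiplications
Difference: 729000 - 823543 = -94543 (Strassen uses MORE here due to padding overhead — for small or just-over-power-of-2 n, padding can outweigh the per-level savings)

Standard: 729000 multiplications (90^3). Strassen: 823543 multiplications (7^7, after padding to 128x128). Strassen reduces 8 recursive multiplications to 7 at each level.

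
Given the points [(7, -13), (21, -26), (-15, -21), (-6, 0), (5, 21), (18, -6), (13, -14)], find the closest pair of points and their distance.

Computing all pairwise distances among 7 points:

d((7, -13), (21, -26)) = 19.105
d((7, -13), (-15, -21)) = 23.4094
d((7, -13), (-6, 0)) = 18.3848
d((7, -13), (5, 21)) = 34.0588
d((7, -13), (18, -6)) = 13.0384
d((7, -13), (13, -14)) = 6.0828 <-- minimum
d((21, -26), (-15, -21)) = 36.3456
d((21, -26), (-6, 0)) = 37.4833
d((21, -26), (5, 21)) = 49.6488
d((21, -26), (18, -6)) = 20.2237
d((21, -26), (13, -14)) = 14.4222
d((-15, -21), (-6, 0)) = 22.8473
d((-15, -21), (5, 21)) = 46.5188
d((-15, -21), (18, -6)) = 36.2491
d((-15, -21), (13, -14)) = 28.8617
d((-6, 0), (5, 21)) = 23.7065
d((-6, 0), (18, -6)) = 24.7386
d((-6, 0), (13, -14)) = 23.6008
d((5, 21), (18, -6)) = 29.9666
d((5, 21), (13, -14)) = 35.9026
d((18, -6), (13, -14)) = 9.434

Closest pair: (7, -13) and (13, -14) with distance 6.0828

The closest pair is (7, -13) and (13, -14) with Euclidean distance 6.0828. For 7 points, brute-force pairwise comparison is shown above. For large n, the divide-and-conquer algorithm (sort by x, recurse on halves, check the dividing strip) achieves O(n log n).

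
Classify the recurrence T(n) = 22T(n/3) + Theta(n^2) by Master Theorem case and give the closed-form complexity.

Master Theorem for T(n) = 22T(n/3) + O(n^2):

a = 22, b = 3, c = 2
log_b(a) = log_3(22) = 2.8136

Case 1: c = 2 < log_3(22) = 2.8136
T(n) = O(n^(log_3 22))

For T(n) = 22T(n/3) + O(n^2): log_3(22) = 2.8136. This is Case 1 of the Master Theorem (c < log_b(a), work dominated by leaves), giving O(n^(log_3 22)).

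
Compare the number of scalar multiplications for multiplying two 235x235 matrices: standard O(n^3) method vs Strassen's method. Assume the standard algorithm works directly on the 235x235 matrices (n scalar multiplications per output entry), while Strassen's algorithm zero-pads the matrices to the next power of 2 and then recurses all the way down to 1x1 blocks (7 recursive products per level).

Matrix multiplication for 235x235 matrices:

Strassen's algorithm requires power-of-2 dimensions. Pad 235x235 to 256x256 (next power of 2).

Standard algorithm: 235^3 = 12977875 multiplications
Strassen's algorithm: 7^(log2(256)) = 7^8 = 5764801 multiplications
Savings: 12977875 - 5764801 = 7213074 multiplications

Standard: 12977875 multiplications (235^3). Strassen: 5764801 multiplications (7^8, after padding to 256x256). Strassen reduces 8 recursive multiplications to 7 at each level.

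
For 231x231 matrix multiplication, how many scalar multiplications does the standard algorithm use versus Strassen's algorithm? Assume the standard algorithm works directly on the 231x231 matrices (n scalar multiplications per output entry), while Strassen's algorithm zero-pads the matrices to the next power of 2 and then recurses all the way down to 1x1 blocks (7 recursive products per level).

Matrix multiplication for 231x231 matrices:

Strassen's algorithm requires power-of-2 dimensions. Pad 231x231 to 256x256 (next power of 2).

Standard algorithm: 231^3 = 12326391 multiplications
Strassen's algorithm: 7^(log2(256)) = 7^8 = 5764801 multiplications
Savings: 12326391 - 5764801 = 6561590 multiplications

Standard: 12326391 multiplications (231^3). Strassen: 5764801 multiplications (7^8, after padding to 256x256). Strassen reduces 8 recursive multiplications to 7 at each level.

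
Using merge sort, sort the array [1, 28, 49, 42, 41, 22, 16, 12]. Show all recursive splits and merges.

Merge sort trace:

Split: [1, 28, 49, 42, 41, 22, 16, 12] -> [1, 28, 49, 42] and [41, 22, 16, 12]
  Split: [1, 28, 49, 42] -> [1, 28] and [49, 42]
    Split: [1, 28] -> [1] and [28]
    Merge: [1] + [28] -> [1, 28]
    Split: [49, 42] -> [49] and [42]
    Merge: [49] + [42] -> [42, 49]
  Merge: [1, 28] + [42, 49] -> [1, 28, 42, 49]
  Split: [41, 22, 16, 12] -> [41, 22] and [16, 12]
    Split: [41, 22] -> [41] and [22]
    Merge: [41] + [22] -> [22, 41]
    Split: [16, 12] -> [16] and [12]
    Merge: [16] + [12] -> [12, 16]
  Merge: [22, 41] + [12, 16] -> [12, 16, 22, 41]
Merge: [1, 28, 42, 49] + [12, 16, 22, 41] -> [1, 12, 16, 22, 28, 41, 42, 49]

Final sorted array: [1, 12, 16, 22, 28, 41, 42, 49]

The merge sort proceeds by recursively splitting the array and merging sorted halves.
After all merges, the sorted array is [1, 12, 16, 22, 28, 41, 42, 49].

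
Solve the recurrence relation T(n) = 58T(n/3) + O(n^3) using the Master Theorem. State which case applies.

Master Theorem for T(n) = 58T(n/3) + O(n^3):

a = 58, b = 3, c = 3
log_b(a) = log_3(58) = 3.6960

Case 1: c = 3 < log_3(58) = 3.6960
T(n) = O(n^(log_3 58))

For T(n) = 58T(n/3) + O(n^3): log_3(58) = 3.6960. This is Case 1 of the Master Theorem (c < log_b(a), work dominated by leaves), giving O(n^(log_3 58)).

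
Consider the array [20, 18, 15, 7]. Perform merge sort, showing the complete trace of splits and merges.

Merge sort trace:

Split: [20, 18, 15, 7] -> [20, 18] and [15, 7]
  Split: [20, 18] -> [20] and [18]
  Merge: [20] + [18] -> [18, 20]
  Split: [15, 7] -> [15] and [7]
  Merge: [15] + [7] -> [7, 15]
Merge: [18, 20] + [7, 15] -> [7, 15, 18, 20]

Final sorted array: [7, 15, 18, 20]

The merge sort proceeds by recursively splitting the array and merging sorted halves.
After all merges, the sorted array is [7, 15, 18, 20].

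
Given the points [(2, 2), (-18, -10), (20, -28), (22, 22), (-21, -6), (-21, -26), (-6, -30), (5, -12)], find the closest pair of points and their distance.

Computing all pairwise distances among 8 points:

d((2, 2), (-18, -10)) = 23.3238
d((2, 2), (20, -28)) = 34.9857
d((2, 2), (22, 22)) = 28.2843
d((2, 2), (-21, -6)) = 24.3516
d((2, 2), (-21, -26)) = 36.2353
d((2, 2), (-6, -30)) = 32.9848
d((2, 2), (5, -12)) = 14.3178
d((-18, -10), (20, -28)) = 42.0476
d((-18, -10), (22, 22)) = 51.225
d((-18, -10), (-21, -6)) = 5.0 <-- minimum
d((-18, -10), (-21, -26)) = 16.2788
d((-18, -10), (-6, -30)) = 23.3238
d((-18, -10), (5, -12)) = 23.0868
d((20, -28), (22, 22)) = 50.04
d((20, -28), (-21, -6)) = 46.5296
d((20, -28), (-21, -26)) = 41.0488
d((20, -28), (-6, -30)) = 26.0768
d((20, -28), (5, -12)) = 21.9317
d((22, 22), (-21, -6)) = 51.3128
d((22, 22), (-21, -26)) = 64.4438
d((22, 22), (-6, -30)) = 59.0593
d((22, 22), (5, -12)) = 38.0132
d((-21, -6), (-21, -26)) = 20.0
d((-21, -6), (-6, -30)) = 28.3019
d((-21, -6), (5, -12)) = 26.6833
d((-21, -26), (-6, -30)) = 15.5242
d((-21, -26), (5, -12)) = 29.5296
d((-6, -30), (5, -12)) = 21.095

Closest pair: (-18, -10) and (-21, -6) with distance 5.0

The closest pair is (-18, -10) and (-21, -6) with Euclidean distance 5.0. For 8 points, brute-force pairwise comparison is shown above. For large n, the divide-and-conquer algorithm (sort by x, recurse on halves, check the dividing strip) achieves O(n log n).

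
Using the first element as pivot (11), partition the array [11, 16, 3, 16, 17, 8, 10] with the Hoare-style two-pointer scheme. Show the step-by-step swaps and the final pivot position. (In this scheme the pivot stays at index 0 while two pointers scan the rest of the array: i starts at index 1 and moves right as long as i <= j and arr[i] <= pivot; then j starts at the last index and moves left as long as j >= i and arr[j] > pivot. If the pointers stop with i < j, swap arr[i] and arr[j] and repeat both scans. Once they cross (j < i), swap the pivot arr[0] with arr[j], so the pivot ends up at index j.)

Hoare-style two-pointer partition with pivot = 11:

Initial array: [11, 16, 3, 16, 17, 8, 10]

Pointers start at i = 1, j = 6.
i stops at index 1 (arr[1]=16 > 11), j stops at index 6 (arr[6]=10 <= 11): swap arr[1] and arr[6], array becomes [11, 10, 3, 16, 17, 8, 16]
i stops at index 3 (arr[3]=16 > 11), j stops at index 5 (arr[5]=8 <= 11): swap arr[3] and arr[5], array becomes [11, 10, 3, 8, 17, 16, 16]
i ends at 4, j ends at 3: the pointers have crossed (j < i), so scanning stops.

Swap pivot arr[0] with arr[3] to place pivot at position 3: [8, 10, 3, 11, 17, 16, 16]
Pivot position: 3

After partitioning with pivot 11, the array becomes [8, 10, 3, 11, 17, 16, 16]. The pivot is placed at index 3. All elements to the left of the pivot are <= 11, and all elements to the right are > 11.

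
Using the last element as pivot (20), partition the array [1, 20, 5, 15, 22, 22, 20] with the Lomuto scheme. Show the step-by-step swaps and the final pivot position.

Lomuto partition with pivot = 20:

Initial array: [1, 20, 5, 15, 22, 22, 20]

arr[0]=1 <= 20: swap with position 0, array becomes [1, 20, 5, 15, 22, 22, 20]
arr[1]=20 <= 20: swap with position 1, array becomes [1, 20, 5, 15, 22, 22, 20]
arr[2]=5 <= 20: swap with position 2, array becomes [1, 20, 5, 15, 22, 22, 20]
arr[3]=15 <= 20: swap with position 3, array becomes [1, 20, 5, 15, 22, 22, 20]
arr[4]=22 > 20: no swap
arr[5]=22 > 20: no swap

Place pivot at position 4: [1, 20, 5, 15, 20, 22, 22]
Pivot position: 4

After partitioning with pivot 20, the array becomes [1, 20, 5, 15, 20, 22, 22]. The pivot is placed at index 4. All elements to the left of the pivot are <= 20, and all elements to the right are > 20.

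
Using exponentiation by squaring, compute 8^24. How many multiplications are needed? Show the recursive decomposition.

Computing 8^24 by squaring (build up from 8^1; each line after the first costs one multiplication):

8^1 = 8
8^2 = (8^1)^2 = 8^2 = 64
8^3 = 8 * 8^2 = 8 * 64 = 512
8^6 = (8^3)^2 = 512^2 = 262144
8^12 = (8^6)^2 = 262144^2 = 68719476736
8^24 = (8^12)^2 = 68719476736^2 = 4722366482869645213696

Result: 4722366482869645213696
Multiplications needed: 5 (5 lines after 8^1)

8^24 = 4722366482869645213696. Using exponentiation by squaring, this requires 5 multiplications. The key idea: if the exponent is even, square the half-power; if odd, multiply by the base once.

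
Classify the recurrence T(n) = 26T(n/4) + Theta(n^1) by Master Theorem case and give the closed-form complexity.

Master Theorem for T(n) = 26T(n/4) + O(n^1):

a = 26, b = 4, c = 1
log_b(a) = log_4(26) = 2.3502

Case 1: c = 1 < log_4(26) = 2.3502
T(n) = O(n^(log_4 26))

For T(n) = 26T(n/4) + O(n^1): log_4(26) = 2.3502. This is Case 1 of the Master Theorem (c < log_b(a), work dominated by leaves), giving O(n^(log_4 26)).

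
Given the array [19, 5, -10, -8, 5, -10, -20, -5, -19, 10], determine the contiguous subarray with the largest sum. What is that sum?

Using Kadane's algorithm on [19, 5, -10, -8, 5, -10, -20, -5, -19, 10]:

Scanning through the array:
Position 1 (value 5): max_ending_here = 24, max_so_far = 24
Position 2 (value -10): max_ending_here = 14, max_so_far = 24
Position 3 (value -8): max_ending_here = 6, max_so_far = 24
Position 4 (value 5): max_ending_here = 11, max_so_far = 24
Position 5 (value -10): max_ending_here = 1, max_so_far = 24
Position 6 (value -20): max_ending_here = -19, max_so_far = 24
Position 7 (value -5): max_ending_here = -5, max_so_far = 24
Position 8 (value -19): max_ending_here = -19, max_so_far = 24
Position 9 (value 10): max_ending_here = 10, max_so_far = 24

Maximum subarray: [19, 5]
Maximum sum: 24

The maximum subarray is [19, 5] with sum 24. This subarray runs from index 0 to index 1.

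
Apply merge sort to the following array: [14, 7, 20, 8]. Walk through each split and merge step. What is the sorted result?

Merge sort trace:

Split: [14, 7, 20, 8] -> [14, 7] and [20, 8]
  Split: [14, 7] -> [14] and [7]
  Merge: [14] + [7] -> [7, 14]
  Split: [20, 8] -> [20] and [8]
  Merge: [20] + [8] -> [8, 20]
Merge: [7, 14] + [8, 20] -> [7, 8, 14, 20]

Final sorted array: [7, 8, 14, 20]

The merge sort proceeds by recursively splitting the array and merging sorted halves.
After all merges, the sorted array is [7, 8, 14, 20].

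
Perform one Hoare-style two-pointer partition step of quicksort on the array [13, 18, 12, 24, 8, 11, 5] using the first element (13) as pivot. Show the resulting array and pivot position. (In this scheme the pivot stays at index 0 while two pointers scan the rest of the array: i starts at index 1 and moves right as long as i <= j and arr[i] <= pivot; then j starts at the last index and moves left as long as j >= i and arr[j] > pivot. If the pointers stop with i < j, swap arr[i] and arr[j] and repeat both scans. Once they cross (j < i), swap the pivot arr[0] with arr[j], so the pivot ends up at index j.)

Hoare-style two-pointer partition with pivot = 13:

Initial array: [13, 18, 12, 24, 8, 11, 5]

Pointers start at i = 1, j = 6.
i stops at index 1 (arr[1]=18 > 13), j stops at index 6 (arr[6]=5 <= 13): swap arr[1] and arr[6], array becomes [13, 5, 12, 24, 8, 11, 18]
i stops at index 3 (arr[3]=24 > 13), j stops at index 5 (arr[5]=11 <= 13): swap arr[3] and arr[5], array becomes [13, 5, 12, 11, 8, 24, 18]
i ends at 5, j ends at 4: the pointers have crossed (j < i), so scanning stops.

Swap pivot arr[0] with arr[4] to place pivot at position 4: [8, 5, 12, 11, 13, 24, 18]
Pivot position: 4

After partitioning with pivot 13, the array becomes [8, 5, 12, 11, 13, 24, 18]. The pivot is placed at index 4. All elements to the left of the pivot are <= 13, and all elements to the right are > 13.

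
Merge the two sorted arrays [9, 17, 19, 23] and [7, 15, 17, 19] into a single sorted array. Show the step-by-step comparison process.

Merging process:

Compare 9 vs 7: take 7 from right. Merged: [7]
Compare 9 vs 15: take 9 from left. Merged: [7, 9]
Compare 17 vs 15: take 15 from right. Merged: [7, 9, 15]
Compare 17 vs 17: take 17 from left. Merged: [7, 9, 15, 17]
Compare 19 vs 17: take 17 from right. Merged: [7, 9, 15, 17, 17]
Compare 19 vs 19: take 19 from left. Merged: [7, 9, 15, 17, 17, 19]
Compare 23 vs 19: take 19 from right. Merged: [7, 9, 15, 17, 17, 19, 19]
Append remaining from left: [23]. Merged: [7, 9, 15, 17, 17, 19, 19, 23]

Final merged array: [7, 9, 15, 17, 17, 19, 19, 23]
Total comparisons: 7

The merged array is [7, 9, 15, 17, 17, 19, 19, 23], requiring 7 comparisons. The merge step runs in O(n) time where n is the total number of elements.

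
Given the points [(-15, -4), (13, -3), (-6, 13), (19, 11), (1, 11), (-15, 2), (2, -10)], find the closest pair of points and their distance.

Computing all pairwise distances among 7 points:

d((-15, -4), (13, -3)) = 28.0179
d((-15, -4), (-6, 13)) = 19.2354
d((-15, -4), (19, 11)) = 37.1618
d((-15, -4), (1, 11)) = 21.9317
d((-15, -4), (-15, 2)) = 6.0 <-- minimum
d((-15, -4), (2, -10)) = 18.0278
d((13, -3), (-6, 13)) = 24.8395
d((13, -3), (19, 11)) = 15.2315
d((13, -3), (1, 11)) = 18.4391
d((13, -3), (-15, 2)) = 28.4429
d((13, -3), (2, -10)) = 13.0384
d((-6, 13), (19, 11)) = 25.0799
d((-6, 13), (1, 11)) = 7.2801
d((-6, 13), (-15, 2)) = 14.2127
d((-6, 13), (2, -10)) = 24.3516
d((19, 11), (1, 11)) = 18.0
d((19, 11), (-15, 2)) = 35.171
d((19, 11), (2, -10)) = 27.0185
d((1, 11), (-15, 2)) = 18.3576
d((1, 11), (2, -10)) = 21.0238
d((-15, 2), (2, -10)) = 20.8087

Closest pair: (-15, -4) and (-15, 2) with distance 6.0

The closest pair is (-15, -4) and (-15, 2) with Euclidean distance 6.0. For 7 points, brute-force pairwise comparison is shown above. For large n, the divide-and-conquer algorithm (sort by x, recurse on halves, check the dividing strip) achieves O(n log n).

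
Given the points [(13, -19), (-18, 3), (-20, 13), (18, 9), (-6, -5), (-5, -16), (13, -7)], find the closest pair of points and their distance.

Computing all pairwise distances among 7 points:

d((13, -19), (-18, 3)) = 38.0132
d((13, -19), (-20, 13)) = 45.9674
d((13, -19), (18, 9)) = 28.4429
d((13, -19), (-6, -5)) = 23.6008
d((13, -19), (-5, -16)) = 18.2483
d((13, -19), (13, -7)) = 12.0
d((-18, 3), (-20, 13)) = 10.198 <-- minimum
d((-18, 3), (18, 9)) = 36.4966
d((-18, 3), (-6, -5)) = 14.4222
d((-18, 3), (-5, -16)) = 23.0217
d((-18, 3), (13, -7)) = 32.573
d((-20, 13), (18, 9)) = 38.2099
d((-20, 13), (-6, -5)) = 22.8035
d((-20, 13), (-5, -16)) = 32.6497
d((-20, 13), (13, -7)) = 38.5876
d((18, 9), (-6, -5)) = 27.7849
d((18, 9), (-5, -16)) = 33.9706
d((18, 9), (13, -7)) = 16.7631
d((-6, -5), (-5, -16)) = 11.0454
d((-6, -5), (13, -7)) = 19.105
d((-5, -16), (13, -7)) = 20.1246

Closest pair: (-18, 3) and (-20, 13) with distance 10.198

The closest pair is (-18, 3) and (-20, 13) with Euclidean distance 10.198. For 7 points, brute-force pairwise comparison is shown above. For large n, the divide-and-conquer algorithm (sort by x, recurse on halves, check the dividing strip) achieves O(n log n).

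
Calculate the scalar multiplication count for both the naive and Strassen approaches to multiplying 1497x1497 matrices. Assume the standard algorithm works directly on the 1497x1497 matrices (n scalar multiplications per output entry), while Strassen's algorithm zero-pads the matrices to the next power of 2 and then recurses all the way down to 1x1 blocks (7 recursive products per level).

Matrix multiplication for 1497x1497 matrices:

Strassen's algorithm requires power-of-2 dimensions. Pad 1497x1497 to 2048x2048 (next power of 2).

Standard algorithm: 1497^3 = 3354790473 multiplications
Strassen's algorithm: 7^(log2(2048)) = 7^11 = 1977326743 multiplications
Savings: 3354790473 - 1977326743 = 1377463730 multiplications

Standard: 3354790473 multiplications (1497^3). Strassen: 1977326743 multiplications (7^11, after padding to 2048x2048). Strassen reduces 8 recursive multiplications to 7 at each level.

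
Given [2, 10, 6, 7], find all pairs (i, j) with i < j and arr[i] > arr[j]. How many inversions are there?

Finding inversions in [2, 10, 6, 7]:

(1, 2): arr[1]=10 > arr[2]=6
(1, 3): arr[1]=10 > arr[3]=7

Total inversions: 2

The array has 2 inversion(s): (1,2), (1,3). Each pair (i,j) satisfies i < j and arr[i] > arr[j].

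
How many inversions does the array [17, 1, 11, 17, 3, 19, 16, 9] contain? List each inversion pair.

Finding inversions in [17, 1, 11, 17, 3, 19, 16, 9]:

(0, 1): arr[0]=17 > arr[1]=1
(0, 2): arr[0]=17 > arr[2]=11
(0, 4): arr[0]=17 > arr[4]=3
(0, 6): arr[0]=17 > arr[6]=16
(0, 7): arr[0]=17 > arr[7]=9
(2, 4): arr[2]=11 > arr[4]=3
(2, 7): arr[2]=11 > arr[7]=9
(3, 4): arr[3]=17 > arr[4]=3
(3, 6): arr[3]=17 > arr[6]=16
(3, 7): arr[3]=17 > arr[7]=9
(5, 6): arr[5]=19 > arr[6]=16
(5, 7): arr[5]=19 > arr[7]=9
(6, 7): arr[6]=16 > arr[7]=9

Total inversions: 13

The array has 13 inversion(s): (0,1), (0,2), (0,4), (0,6), (0,7), (2,4), (2,7), (3,4), (3,6), (3,7), (5,6), (5,7), (6,7). Each pair (i,j) satisfies i < j and arr[i] > arr[j].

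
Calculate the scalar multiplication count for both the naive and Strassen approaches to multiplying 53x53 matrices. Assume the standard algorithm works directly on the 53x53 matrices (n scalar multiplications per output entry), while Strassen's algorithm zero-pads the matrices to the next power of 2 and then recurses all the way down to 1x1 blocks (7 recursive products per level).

Matrix multiplication for 53x53 matrices:

Strassen's algorithm requires power-of-2 dimensions. Pad 53x53 to 64x64 (next power of 2).

Standard algorithm: 53^3 = 148877 multiplications
Strassen's algorithm: 7^(log2(64)) = 7^6 = 117649 multiplications
Savings: 148877 - 117649 = 31228 multiplications

Standard: 148877 multiplications (53^3). Strassen: 117649 multiplications (7^6, after padding to 64x64). Strassen reduces 8 recursive multiplications to 7 at each level.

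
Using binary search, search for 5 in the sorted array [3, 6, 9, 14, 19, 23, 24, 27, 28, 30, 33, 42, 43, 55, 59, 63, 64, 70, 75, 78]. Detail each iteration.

Binary search for 5 in [3, 6, 9, 14, 19, 23, 24, 27, 28, 30, 33, 42, 43, 55, 59, 63, 64, 70, 75, 78]:

lo=0, hi=19, mid=9, arr[mid]=30 -> 30 > 5, search left half
lo=0, hi=8, mid=4, arr[mid]=19 -> 19 > 5, search left half
lo=0, hi=3, mid=1, arr[mid]=6 -> 6 > 5, search left half
lo=0, hi=0, mid=0, arr[mid]=3 -> 3 < 5, search right half
lo=1 > hi=0, target 5 not found

Binary search determines that 5 is not in the array after 4 comparisons. The search space was exhausted without finding the target.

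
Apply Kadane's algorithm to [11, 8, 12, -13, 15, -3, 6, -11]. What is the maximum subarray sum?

Using Kadane's algorithm on [11, 8, 12, -13, 15, -3, 6, -11]:

Scanning through the array:
Position 1 (value 8): max_ending_here = 19, max_so_far = 19
Position 2 (value 12): max_ending_here = 31, max_so_far = 31
Position 3 (value -13): max_ending_here = 18, max_so_far = 31
Position 4 (value 15): max_ending_here = 33, max_so_far = 33
Position 5 (value -3): max_ending_here = 30, max_so_far = 33
Position 6 (value 6): max_ending_here = 36, max_so_far = 36
Position 7 (value -11): max_ending_here = 25, max_so_far = 36

Maximum subarray: [11, 8, 12, -13, 15, -3, 6]
Maximum sum: 36

The maximum subarray is [11, 8, 12, -13, 15, -3, 6] with sum 36. This subarray runs from index 0 to index 6.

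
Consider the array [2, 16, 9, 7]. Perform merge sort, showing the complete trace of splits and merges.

Merge sort trace:

Split: [2, 16, 9, 7] -> [2, 16] and [9, 7]
  Split: [2, 16] -> [2] and [16]
  Merge: [2] + [16] -> [2, 16]
  Split: [9, 7] -> [9] and [7]
  Merge: [9] + [7] -> [7, 9]
Merge: [2, 16] + [7, 9] -> [2, 7, 9, 16]

Final sorted array: [2, 7, 9, 16]

The merge sort proceeds by recursively splitting the array and merging sorted halves.
After all merges, the sorted array is [2, 7, 9, 16].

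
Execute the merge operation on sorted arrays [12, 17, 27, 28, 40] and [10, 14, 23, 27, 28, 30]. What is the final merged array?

Merging process:

Compare 12 vs 10: take 10 from right. Merged: [10]
Compare 12 vs 14: take 12 from left. Merged: [10, 12]
Compare 17 vs 14: take 14 from right. Merged: [10, 12, 14]
Compare 17 vs 23: take 17 from left. Merged: [10, 12, 14, 17]
Compare 27 vs 23: take 23 from right. Merged: [10, 12, 14, 17, 23]
Compare 27 vs 27: take 27 from left. Merged: [10, 12, 14, 17, 23, 27]
Compare 28 vs 27: take 27 from right. Merged: [10, 12, 14, 17, 23, 27, 27]
Compare 28 vs 28: take 28 from left. Merged: [10, 12, 14, 17, 23, 27, 27, 28]
Compare 40 vs 28: take 28 from right. Merged: [10, 12, 14, 17, 23, 27, 27, 28, 28]
Compare 40 vs 30: take 30 from right. Merged: [10, 12, 14, 17, 23, 27, 27, 28, 28, 30]
Append remaining from left: [40]. Merged: [10, 12, 14, 17, 23, 27, 27, 28, 28, 30, 40]

Final merged array: [10, 12, 14, 17, 23, 27, 27, 28, 28, 30, 40]
Total comparisons: 10

The merged array is [10, 12, 14, 17, 23, 27, 27, 28, 28, 30, 40], requiring 10 comparisons. The merge step runs in O(n) time where n is the total number of elements.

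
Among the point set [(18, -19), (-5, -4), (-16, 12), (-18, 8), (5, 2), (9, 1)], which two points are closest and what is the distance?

Computing all pairwise distances among 6 points:

d((18, -19), (-5, -4)) = 27.4591
d((18, -19), (-16, 12)) = 46.0109
d((18, -19), (-18, 8)) = 45.0
d((18, -19), (5, 2)) = 24.6982
d((18, -19), (9, 1)) = 21.9317
d((-5, -4), (-16, 12)) = 19.4165
d((-5, -4), (-18, 8)) = 17.6918
d((-5, -4), (5, 2)) = 11.6619
d((-5, -4), (9, 1)) = 14.8661
d((-16, 12), (-18, 8)) = 4.4721
d((-16, 12), (5, 2)) = 23.2594
d((-16, 12), (9, 1)) = 27.313
d((-18, 8), (5, 2)) = 23.7697
d((-18, 8), (9, 1)) = 27.8927
d((5, 2), (9, 1)) = 4.1231 <-- minimum

Closest pair: (5, 2) and (9, 1) with distance 4.1231

The closest pair is (5, 2) and (9, 1) with Euclidean distance 4.1231. For 6 points, brute-force pairwise comparison is shown above. For large n, the divide-and-conquer algorithm (sort by x, recurse on halves, check the dividing strip) achieves O(n log n).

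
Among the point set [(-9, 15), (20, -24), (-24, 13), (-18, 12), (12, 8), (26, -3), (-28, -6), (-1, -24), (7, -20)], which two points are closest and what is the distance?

Computing all pairwise distances among 9 points:

d((-9, 15), (20, -24)) = 48.6004
d((-9, 15), (-24, 13)) = 15.1327
d((-9, 15), (-18, 12)) = 9.4868
d((-9, 15), (12, 8)) = 22.1359
d((-9, 15), (26, -3)) = 39.3573
d((-9, 15), (-28, -6)) = 28.3196
d((-9, 15), (-1, -24)) = 39.8121
d((-9, 15), (7, -20)) = 38.4838
d((20, -24), (-24, 13)) = 57.4891
d((20, -24), (-18, 12)) = 52.345
d((20, -24), (12, 8)) = 32.9848
d((20, -24), (26, -3)) = 21.8403
d((20, -24), (-28, -6)) = 51.264
d((20, -24), (-1, -24)) = 21.0
d((20, -24), (7, -20)) = 13.6015
d((-24, 13), (-18, 12)) = 6.0828 <-- minimum
d((-24, 13), (12, 8)) = 36.3456
d((-24, 13), (26, -3)) = 52.4976
d((-24, 13), (-28, -6)) = 19.4165
d((-24, 13), (-1, -24)) = 43.566
d((-24, 13), (7, -20)) = 45.2769
d((-18, 12), (12, 8)) = 30.2655
d((-18, 12), (26, -3)) = 46.4866
d((-18, 12), (-28, -6)) = 20.5913
d((-18, 12), (-1, -24)) = 39.8121
d((-18, 12), (7, -20)) = 40.6079
d((12, 8), (26, -3)) = 17.8045
d((12, 8), (-28, -6)) = 42.3792
d((12, 8), (-1, -24)) = 34.5398
d((12, 8), (7, -20)) = 28.4429
d((26, -3), (-28, -6)) = 54.0833
d((26, -3), (-1, -24)) = 34.2053
d((26, -3), (7, -20)) = 25.4951
d((-28, -6), (-1, -24)) = 32.45
d((-28, -6), (7, -20)) = 37.6962
d((-1, -24), (7, -20)) = 8.9443

Closest pair: (-24, 13) and (-18, 12) with distance 6.0828

The closest pair is (-24, 13) and (-18, 12) with Euclidean distance 6.0828. For 9 points, brute-force pairwise comparison is shown above. For large n, the divide-and-conquer algorithm (sort by x, recurse on halves, check the dividing strip) achieves O(n log n).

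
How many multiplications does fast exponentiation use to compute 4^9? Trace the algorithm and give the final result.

Computing 4^9 by squaring (build up from 4^1; each line after the first costs one multiplication):

4^1 = 4
4^2 = (4^1)^2 = 4^2 = 16
4^4 = (4^2)^2 = 16^2 = 256
4^8 = (4^4)^2 = 256^2 = 65536
4^9 = 4 * 4^8 = 4 * 65536 = 262144

Result: 262144
Multiplications needed: 4 (4 lines after 4^1)

4^9 = 262144. Using exponentiation by squaring, this requires 4 multiplications. The key idea: if the exponent is even, square the half-power; if odd, multiply by the base once.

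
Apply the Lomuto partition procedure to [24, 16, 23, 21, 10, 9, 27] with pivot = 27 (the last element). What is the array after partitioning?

Lomuto partition with pivot = 27:

Initial array: [24, 16, 23, 21, 10, 9, 27]

arr[0]=24 <= 27: swap with position 0, array becomes [24, 16, 23, 21, 10, 9, 27]
arr[1]=16 <= 27: swap with position 1, array becomes [24, 16, 23, 21, 10, 9, 27]
arr[2]=23 <= 27: swap with position 2, array becomes [24, 16, 23, 21, 10, 9, 27]
arr[3]=21 <= 27: swap with position 3, array becomes [24, 16, 23, 21, 10, 9, 27]
arr[4]=10 <= 27: swap with position 4, array becomes [24, 16, 23, 21, 10, 9, 27]
arr[5]=9 <= 27: swap with position 5, array becomes [24, 16, 23, 21, 10, 9, 27]

Place pivot at position 6: [24, 16, 23, 21, 10, 9, 27]
Pivot position: 6

After partitioning with pivot 27, the array becomes [24, 16, 23, 21, 10, 9, 27]. The pivot is placed at index 6. All elements to the left of the pivot are <= 27, and all elements to the right are > 27.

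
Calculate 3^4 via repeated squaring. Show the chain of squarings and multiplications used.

Computing 3^4 by squaring (build up from 3^1; each line after the first costs one multiplication):

3^1 = 3
3^2 = (3^1)^2 = 3^2 = 9
3^4 = (3^2)^2 = 9^2 = 81

Result: 81
Multiplications needed: 2 (2 lines after 3^1)

3^4 = 81. Using exponentiation by squaring, this requires 2 multiplications. The key idea: if the exponent is even, square the half-power; if odd, multiply by the base once.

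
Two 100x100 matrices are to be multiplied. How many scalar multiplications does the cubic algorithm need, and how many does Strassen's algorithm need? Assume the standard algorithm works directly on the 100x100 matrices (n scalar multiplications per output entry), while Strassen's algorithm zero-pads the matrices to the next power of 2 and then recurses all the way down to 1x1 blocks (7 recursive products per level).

Matrix multiplication for 100x100 matrices:

Strassen's algorithm requires power-of-2 dimensions. Pad 100x100 to 128x128 (next power of 2).

Standard algorithm: 100^3 = 1000000 multiplications
Strassen's algorithm: 7^(log2(128)) = 7^7 = 823543 multiplications
Savings: 1000000 - 823543 = 176457 multiplications

Standard: 1000000 multiplications (100^3). Strassen: 823543 multiplications (7^7, after padding to 128x128). Strassen reduces 8 recursive multiplications to 7 at each level.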